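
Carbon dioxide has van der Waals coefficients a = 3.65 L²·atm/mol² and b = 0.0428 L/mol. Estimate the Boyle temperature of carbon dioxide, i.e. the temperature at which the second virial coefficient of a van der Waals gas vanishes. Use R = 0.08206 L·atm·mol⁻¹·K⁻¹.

T_B ≈ 1039 K

For a van der Waals gas the second virial coefficient B₂ = b − a/(RT) vanishes at T_B = a/(Rb).
T_B = 3.65/(0.08206×0.0428) = 3.65/0.0035122 = 1039 K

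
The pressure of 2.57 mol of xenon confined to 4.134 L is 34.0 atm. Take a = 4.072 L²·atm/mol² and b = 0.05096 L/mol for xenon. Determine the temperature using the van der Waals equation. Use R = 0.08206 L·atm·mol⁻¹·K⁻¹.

T = (P + a n²/V²)(V − nb)/(nR)
P + a n²/V² = 34.0 + (4.072)(2.57)²/(4.134)² = 35.574 atm
V − nb = 4.134 − (2.57)(0.05096) = 4.0030 L
T = (35.574)(4.0030)/((2.57)(0.08206)) = 675.2 K

T ≈ 675.2 K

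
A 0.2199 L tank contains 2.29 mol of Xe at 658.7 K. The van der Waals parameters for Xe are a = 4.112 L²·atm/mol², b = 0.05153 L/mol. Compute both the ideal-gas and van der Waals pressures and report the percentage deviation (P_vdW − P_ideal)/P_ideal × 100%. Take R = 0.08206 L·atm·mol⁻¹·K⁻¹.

36.59 %

Ideal: P_ideal = nRT/V = (2.29)(0.08206)(658.7)/0.2199 = 562.898 atm
vdW: P = nRT/(V − nb) − a n²/V² = 123.781/0.101896 − 21.5637/0.0483560 = 1214.78 − 445.936 = 768.84 atm
% deviation = (768.84 − 562.898)/562.898 × 100% = 36.59%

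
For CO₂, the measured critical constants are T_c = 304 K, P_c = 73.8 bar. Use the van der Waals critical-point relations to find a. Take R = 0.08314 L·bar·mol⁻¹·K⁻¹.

From T_c = 8a/(27Rb) and P_c = a/(27b²): a = 27 R² T_c²/(64 P_c).
a = 27×(0.08314)²×(304)²/(64×73.8) = 17248/4723.2 = 3.652 L²·bar/mol²

a ≈ 3.652 L²·bar/mol²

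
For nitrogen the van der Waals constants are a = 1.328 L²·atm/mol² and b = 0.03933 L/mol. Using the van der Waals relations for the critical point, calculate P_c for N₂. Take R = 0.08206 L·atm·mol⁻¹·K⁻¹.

P_c ≈ 31.80 atm

For a van der Waals gas, P_c = a/(27b²).
P_c = 1.328/(27×(0.03933)²) = 1.328/0.041765 = 31.80 atm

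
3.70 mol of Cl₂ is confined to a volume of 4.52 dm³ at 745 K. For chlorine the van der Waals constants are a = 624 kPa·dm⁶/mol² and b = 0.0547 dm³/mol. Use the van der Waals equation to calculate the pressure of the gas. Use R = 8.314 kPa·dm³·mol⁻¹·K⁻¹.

P ≈ 4890 kPa

P = nRT/(V − nb) − a n²/V²
nRT/(V − nb) = (3.70)(8.314)(745)/(4.52 − 3.70×0.0547) = 22918/4.3176 = 5308.0 kPa
a n²/V² = (624)(3.70)²/(4.52)² = 418.13 kPa
P = 5308.0 − 418.13 = 4890 kPa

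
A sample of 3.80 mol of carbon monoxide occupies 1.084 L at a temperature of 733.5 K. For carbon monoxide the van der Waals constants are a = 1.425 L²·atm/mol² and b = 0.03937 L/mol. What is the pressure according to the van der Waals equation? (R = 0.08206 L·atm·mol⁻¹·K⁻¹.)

P = nRT/(V − nb) − a n²/V²
nRT/(V − nb) = (3.80)(0.08206)(733.5)/(1.084 − 3.80×0.03937) = 228.73/0.93439 = 244.79 atm
a n²/V² = (1.425)(3.80)²/(1.084)² = 17.512 atm
P = 244.79 − 17.512 = 227.3 atm

P ≈ 227.3 atm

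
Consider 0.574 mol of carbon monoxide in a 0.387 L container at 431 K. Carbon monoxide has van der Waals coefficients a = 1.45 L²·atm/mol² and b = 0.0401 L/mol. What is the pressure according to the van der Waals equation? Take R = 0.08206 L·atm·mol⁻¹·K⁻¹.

P ≈ 52.59 atm

P = nRT/(V − nb) − a n²/V²
nRT/(V − nb) = (0.574)(0.08206)(431)/(0.387 − 0.574×0.0401) = 20.301/0.36398 = 55.775 atm
a n²/V² = (1.45)(0.574)²/(0.387)² = 3.1898 atm
P = 55.775 − 3.1898 = 52.59 atm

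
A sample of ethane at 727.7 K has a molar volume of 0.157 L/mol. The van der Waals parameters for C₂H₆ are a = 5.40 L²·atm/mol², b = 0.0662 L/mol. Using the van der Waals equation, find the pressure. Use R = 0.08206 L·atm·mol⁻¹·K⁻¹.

P = RT/(V_m − b) − a/V_m²
RT/(V_m − b) = (0.08206)(727.7)/(0.157 − 0.0662) = 59.715/0.090800 = 657.65 atm
a/V_m² = 5.40/(0.157)² = 219.08 atm
P = 657.65 − 219.08 = 438.6 atm

P ≈ 438.6 atm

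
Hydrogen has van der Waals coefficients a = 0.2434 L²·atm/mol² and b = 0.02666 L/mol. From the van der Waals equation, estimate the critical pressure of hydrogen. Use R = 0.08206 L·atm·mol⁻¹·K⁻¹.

For a van der Waals gas, P_c = a/(27b²).
P_c = 0.2434/(27×(0.02666)²) = 0.2434/0.019190 = 12.68 atm

P_c ≈ 12.68 atm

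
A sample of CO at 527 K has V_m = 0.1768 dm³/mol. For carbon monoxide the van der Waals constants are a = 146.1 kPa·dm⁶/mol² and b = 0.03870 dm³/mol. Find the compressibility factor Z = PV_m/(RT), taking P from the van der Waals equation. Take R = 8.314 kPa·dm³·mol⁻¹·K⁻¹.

P = RT/(V_m − b) − a/V_m² = (8.314)(527)/(0.1768 − 0.03870) − 146.1/(0.1768)²
  = 4381.5/0.13810 − 4674.0 = 31727 − 4674.0 = 27053 kPa
Z = PV_m/(RT) = (27053)(0.1768)/((8.314)(527)) = 4783.0/4381.5 = 1.092

Z ≈ 1.092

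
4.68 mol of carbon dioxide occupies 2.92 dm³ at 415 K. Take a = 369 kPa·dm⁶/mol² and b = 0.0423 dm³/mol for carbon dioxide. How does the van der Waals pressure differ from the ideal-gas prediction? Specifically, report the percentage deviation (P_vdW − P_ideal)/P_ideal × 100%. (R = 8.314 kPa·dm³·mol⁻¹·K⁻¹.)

-9.87 %

Ideal: P_ideal = nRT/V = (4.68)(8.314)(415)/2.92 = 5529.95 kPa
vdW: P = nRT/(V − nb) − a n²/V² = 16147.5/2.72204 − 8081.99/8.52640 = 5932.13 − 947.878 = 4984.25 kPa
% deviation = (4984.25 − 5529.95)/5529.95 × 100% = -9.87%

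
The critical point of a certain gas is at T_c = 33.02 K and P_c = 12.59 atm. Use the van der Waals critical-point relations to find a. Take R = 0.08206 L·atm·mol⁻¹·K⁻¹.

From T_c = 8a/(27Rb) and P_c = a/(27b²): a = 27 R² T_c²/(64 P_c).
a = 27×(0.08206)²×(33.02)²/(64×12.59) = 198.24/805.76 = 0.2460 L²·atm/mol²

a ≈ 0.2460 L²·atm/mol²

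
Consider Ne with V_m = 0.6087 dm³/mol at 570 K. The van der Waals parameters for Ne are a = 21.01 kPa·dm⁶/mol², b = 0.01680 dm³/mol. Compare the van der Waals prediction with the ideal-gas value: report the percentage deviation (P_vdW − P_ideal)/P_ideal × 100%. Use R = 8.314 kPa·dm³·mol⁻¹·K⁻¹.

2.11 %

Ideal: P_ideal = RT/V_m = (8.314)(570)/0.6087 = 7785.41 kPa
vdW: P = RT/(V_m − b) − a/V_m² = 4738.98/0.591900 − 21.01/0.370516 = 8006.39 − 56.7047 = 7949.69 kPa
% deviation = (7949.69 − 7785.41)/7785.41 × 100% = 2.11%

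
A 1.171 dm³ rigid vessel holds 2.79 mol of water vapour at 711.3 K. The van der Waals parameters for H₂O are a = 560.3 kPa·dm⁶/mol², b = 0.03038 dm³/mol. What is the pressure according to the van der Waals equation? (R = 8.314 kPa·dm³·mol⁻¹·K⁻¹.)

P = nRT/(V − nb) − a n²/V²
nRT/(V − nb) = (2.79)(8.314)(711.3)/(1.171 − 2.79×0.03038) = 16499/1.0862 = 15190 kPa
a n²/V² = (560.3)(2.79)²/(1.171)² = 3180.6 kPa
P = 15190 − 3180.6 = 12009 kPa

P ≈ 12009 kPa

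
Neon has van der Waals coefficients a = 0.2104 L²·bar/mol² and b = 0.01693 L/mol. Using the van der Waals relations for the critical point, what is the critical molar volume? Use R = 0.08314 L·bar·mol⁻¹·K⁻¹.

V_m,c ≈ 0.05079 L/mol

For a van der Waals gas, V_m,c = 3b.
V_m,c = 3×0.01693 = 0.05079 L/mol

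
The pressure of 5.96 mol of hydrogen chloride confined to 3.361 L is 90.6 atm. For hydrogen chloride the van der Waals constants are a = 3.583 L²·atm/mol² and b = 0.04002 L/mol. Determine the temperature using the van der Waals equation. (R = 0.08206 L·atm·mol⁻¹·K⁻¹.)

T = (P + a n²/V²)(V − nb)/(nR)
P + a n²/V² = 90.6 + (3.583)(5.96)²/(3.361)² = 101.87 atm
V − nb = 3.361 − (5.96)(0.04002) = 3.1225 L
T = (101.87)(3.1225)/((5.96)(0.08206)) = 650.4 K

T ≈ 650.4 K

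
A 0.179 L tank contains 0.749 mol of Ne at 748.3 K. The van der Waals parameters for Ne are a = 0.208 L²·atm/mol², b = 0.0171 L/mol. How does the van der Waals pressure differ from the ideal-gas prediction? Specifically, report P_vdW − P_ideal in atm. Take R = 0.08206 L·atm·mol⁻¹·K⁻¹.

Ideal: P_ideal = nRT/V = (0.749)(0.08206)(748.3)/0.179 = 256.943 atm
vdW: P = nRT/(V − nb) − a n²/V² = 45.9927/0.166192 − 0.116688/0.0320410 = 276.744 − 3.64183 = 273.102 atm
ΔP = 273.102 − 256.943 = 16.16 atm

ΔP ≈ 16.16 atm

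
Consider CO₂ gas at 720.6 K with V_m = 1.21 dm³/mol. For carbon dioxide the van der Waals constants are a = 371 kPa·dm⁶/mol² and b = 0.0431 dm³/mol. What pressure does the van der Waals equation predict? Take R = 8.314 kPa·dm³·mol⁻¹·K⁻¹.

P ≈ 4881 kPa

P = RT/(V_m − b) − a/V_m²
RT/(V_m − b) = (8.314)(720.6)/(1.21 − 0.0431) = 5991.1/1.1669 = 5134.2 kPa
a/V_m² = 371/(1.21)² = 253.40 kPa
P = 5134.2 − 253.40 = 4881 kPa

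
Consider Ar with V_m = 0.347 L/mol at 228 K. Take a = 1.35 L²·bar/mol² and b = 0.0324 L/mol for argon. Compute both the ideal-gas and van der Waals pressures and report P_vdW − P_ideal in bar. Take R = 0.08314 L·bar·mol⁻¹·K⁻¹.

ΔP ≈ -5.586 bar

Ideal: P_ideal = RT/V_m = (0.08314)(228)/0.347 = 54.6280 bar
vdW: P = RT/(V_m − b) − a/V_m² = 18.9559/0.314600 − 1.35/0.120409 = 60.2540 − 11.2118 = 49.0422 bar
ΔP = 49.0422 − 54.6280 = -5.586 bar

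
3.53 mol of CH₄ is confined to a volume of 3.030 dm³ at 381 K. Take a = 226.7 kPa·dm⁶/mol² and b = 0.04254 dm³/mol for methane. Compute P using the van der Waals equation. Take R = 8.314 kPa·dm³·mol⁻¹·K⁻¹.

P ≈ 3575 kPa

P = nRT/(V − nb) − a n²/V²
nRT/(V − nb) = (3.53)(8.314)(381)/(3.030 − 3.53×0.04254) = 11182/2.8798 = 3882.9 kPa
a n²/V² = (226.7)(3.53)²/(3.030)² = 307.69 kPa
P = 3882.9 − 307.69 = 3575 kPa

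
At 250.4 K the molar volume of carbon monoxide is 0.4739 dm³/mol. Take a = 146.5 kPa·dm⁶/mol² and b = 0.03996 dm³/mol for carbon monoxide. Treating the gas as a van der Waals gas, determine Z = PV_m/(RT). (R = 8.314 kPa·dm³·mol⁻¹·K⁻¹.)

P = RT/(V_m − b) − a/V_m² = (8.314)(250.4)/(0.4739 − 0.03996) − 146.5/(0.4739)²
  = 2081.8/0.43394 − 652.33 = 4797.4 − 652.33 = 4145.1 kPa
Z = PV_m/(RT) = (4145.1)(0.4739)/((8.314)(250.4)) = 1964.4/2081.8 = 0.9436

Z ≈ 0.9436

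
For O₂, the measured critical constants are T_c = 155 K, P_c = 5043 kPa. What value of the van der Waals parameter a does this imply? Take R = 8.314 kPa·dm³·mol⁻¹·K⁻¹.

a ≈ 138.9 kPa·dm⁶/mol²

From T_c = 8a/(27Rb) and P_c = a/(27b²): a = 27 R² T_c²/(64 P_c).
a = 27×(8.314)²×(155)²/(64×5043) = 44838100/322752 = 138.9 kPa·dm⁶/mol²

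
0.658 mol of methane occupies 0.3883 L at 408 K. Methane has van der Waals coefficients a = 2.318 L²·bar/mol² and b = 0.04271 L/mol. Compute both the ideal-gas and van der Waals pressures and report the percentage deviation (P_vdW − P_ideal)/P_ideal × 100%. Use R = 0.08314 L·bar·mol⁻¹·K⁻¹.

-3.78 %

Ideal: P_ideal = nRT/V = (0.658)(0.08314)(408)/0.3883 = 57.4816 bar
vdW: P = nRT/(V − nb) − a n²/V² = 22.3201/0.360197 − 1.00361/0.150777 = 61.9664 − 6.65625 = 55.3102 bar
% deviation = (55.3102 − 57.4816)/57.4816 × 100% = -3.78%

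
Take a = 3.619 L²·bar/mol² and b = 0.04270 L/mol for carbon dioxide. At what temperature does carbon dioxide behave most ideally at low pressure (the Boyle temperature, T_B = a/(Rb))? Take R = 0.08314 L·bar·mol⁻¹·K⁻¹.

T_B ≈ 1019 K

For a van der Waals gas the second virial coefficient B₂ = b − a/(RT) vanishes at T_B = a/(Rb).
T_B = 3.619/(0.08314×0.04270) = 3.619/0.0035501 = 1019 K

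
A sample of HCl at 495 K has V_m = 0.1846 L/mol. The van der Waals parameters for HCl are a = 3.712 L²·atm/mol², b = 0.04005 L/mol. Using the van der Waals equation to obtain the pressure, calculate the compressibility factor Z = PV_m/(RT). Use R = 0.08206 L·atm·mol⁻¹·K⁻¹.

Z ≈ 0.7820

P = RT/(V_m − b) − a/V_m² = (0.08206)(495)/(0.1846 − 0.04005) − 3.712/(0.1846)²
  = 40.620/0.14455 − 108.93 = 281.01 − 108.93 = 172.08 atm
Z = PV_m/(RT) = (172.08)(0.1846)/((0.08206)(495)) = 31.766/40.620 = 0.7820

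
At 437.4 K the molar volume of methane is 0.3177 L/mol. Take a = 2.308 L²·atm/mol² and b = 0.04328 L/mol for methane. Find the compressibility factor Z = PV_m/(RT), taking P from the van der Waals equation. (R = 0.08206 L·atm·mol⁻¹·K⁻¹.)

P = RT/(V_m − b) − a/V_m² = (0.08206)(437.4)/(0.3177 − 0.04328) − 2.308/(0.3177)²
  = 35.893/0.27442 − 22.867 = 130.80 − 22.867 = 107.93 atm
Z = PV_m/(RT) = (107.93)(0.3177)/((0.08206)(437.4)) = 34.289/35.893 = 0.9553

Z ≈ 0.9553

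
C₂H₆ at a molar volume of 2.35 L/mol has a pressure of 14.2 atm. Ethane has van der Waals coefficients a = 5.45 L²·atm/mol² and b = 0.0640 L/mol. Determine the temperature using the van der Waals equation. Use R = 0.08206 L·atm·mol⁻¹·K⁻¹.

T = (P + a/V_m²)(V_m − b)/R
P + a/V_m² = 14.2 + 5.45/(2.35)² = 15.187 atm
V_m − b = 2.35 − 0.0640 = 2.2860 L/mol
T = (15.187)(2.2860)/0.08206 = 423.1 K

T ≈ 423.1 K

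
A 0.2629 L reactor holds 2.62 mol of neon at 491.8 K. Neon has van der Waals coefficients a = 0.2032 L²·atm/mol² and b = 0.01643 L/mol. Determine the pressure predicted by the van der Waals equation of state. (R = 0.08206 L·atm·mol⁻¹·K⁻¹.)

P ≈ 460.8 atm

P = nRT/(V − nb) − a n²/V²
nRT/(V − nb) = (2.62)(0.08206)(491.8)/(0.2629 − 2.62×0.01643) = 105.74/0.21985 = 480.96 atm
a n²/V² = (0.2032)(2.62)²/(0.2629)² = 20.181 atm
P = 480.96 − 20.181 = 460.8 atm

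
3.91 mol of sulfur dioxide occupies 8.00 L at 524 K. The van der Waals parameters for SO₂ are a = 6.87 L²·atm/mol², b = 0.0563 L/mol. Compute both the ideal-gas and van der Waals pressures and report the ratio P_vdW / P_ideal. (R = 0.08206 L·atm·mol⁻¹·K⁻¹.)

Ideal: P_ideal = nRT/V = (3.91)(0.08206)(524)/8.00 = 21.0160 atm
vdW: P = nRT/(V − nb) − a n²/V² = 168.128/7.77987 − 105.029/64.0000 = 21.6106 − 1.64108 = 19.9695 atm
Ratio = 19.9695/21.0160 = 0.9502

P_vdW / P_ideal ≈ 0.9502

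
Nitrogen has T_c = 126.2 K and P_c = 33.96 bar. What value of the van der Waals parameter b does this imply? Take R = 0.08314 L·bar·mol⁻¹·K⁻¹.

From T_c = 8a/(27Rb) and P_c = a/(27b²): b = R T_c/(8 P_c).
b = (0.08314)(126.2)/(8×33.96) = 10.492/271.68 = 0.03862 L/mol

b ≈ 0.03862 L/mol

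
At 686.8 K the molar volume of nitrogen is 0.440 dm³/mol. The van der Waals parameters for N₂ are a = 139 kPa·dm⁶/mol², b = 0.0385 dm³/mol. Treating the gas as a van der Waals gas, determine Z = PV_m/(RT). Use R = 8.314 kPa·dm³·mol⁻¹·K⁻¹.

Z ≈ 1.041

P = RT/(V_m − b) − a/V_m² = (8.314)(686.8)/(0.440 − 0.0385) − 139/(0.440)²
  = 5710.1/0.40150 − 717.98 = 14222 − 717.98 = 13504 kPa
Z = PV_m/(RT) = (13504)(0.440)/((8.314)(686.8)) = 5941.8/5710.1 = 1.041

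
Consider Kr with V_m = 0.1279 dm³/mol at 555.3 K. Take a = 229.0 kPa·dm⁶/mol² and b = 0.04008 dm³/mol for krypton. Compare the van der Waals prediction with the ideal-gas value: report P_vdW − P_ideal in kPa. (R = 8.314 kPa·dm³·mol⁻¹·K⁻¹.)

Ideal: P_ideal = RT/V_m = (8.314)(555.3)/0.1279 = 36096.7 kPa
vdW: P = RT/(V_m − b) − a/V_m² = 4616.76/0.0878200 − 229.0/0.0163584 = 52570.7 − 13998.9 = 38571.8 kPa
ΔP = 38571.8 − 36096.7 = 2475 kPa

ΔP ≈ 2475 kPa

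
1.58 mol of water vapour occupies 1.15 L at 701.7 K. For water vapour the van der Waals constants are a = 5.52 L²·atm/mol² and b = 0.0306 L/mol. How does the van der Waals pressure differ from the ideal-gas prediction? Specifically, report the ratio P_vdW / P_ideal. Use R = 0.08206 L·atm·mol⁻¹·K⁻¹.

Ideal: P_ideal = nRT/V = (1.58)(0.08206)(701.7)/1.15 = 79.1120 atm
vdW: P = nRT/(V − nb) − a n²/V² = 90.9788/1.10165 − 13.7801/1.32250 = 82.5841 − 10.4197 = 72.1644 atm
Ratio = 72.1644/79.1120 = 0.9122

P_vdW / P_ideal ≈ 0.9122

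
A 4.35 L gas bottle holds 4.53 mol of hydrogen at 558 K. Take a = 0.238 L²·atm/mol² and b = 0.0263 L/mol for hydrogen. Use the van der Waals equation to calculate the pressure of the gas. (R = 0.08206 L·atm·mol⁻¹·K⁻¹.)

P ≈ 48.77 atm

P = nRT/(V − nb) − a n²/V²
nRT/(V − nb) = (4.53)(0.08206)(558)/(4.35 − 4.53×0.0263) = 207.43/4.2309 = 49.027 atm
a n²/V² = (0.238)(4.53)²/(4.35)² = 0.25810 atm
P = 49.027 − 0.25810 = 48.77 atm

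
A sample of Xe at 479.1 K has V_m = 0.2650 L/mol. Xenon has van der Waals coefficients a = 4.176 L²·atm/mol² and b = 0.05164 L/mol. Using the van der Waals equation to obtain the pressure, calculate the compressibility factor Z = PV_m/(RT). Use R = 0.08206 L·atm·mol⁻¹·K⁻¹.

Z ≈ 0.8412

P = RT/(V_m − b) − a/V_m² = (0.08206)(479.1)/(0.2650 − 0.05164) − 4.176/(0.2650)²
  = 39.315/0.21336 − 59.466 = 184.27 − 59.466 = 124.80 atm
Z = PV_m/(RT) = (124.80)(0.2650)/((0.08206)(479.1)) = 33.072/39.315 = 0.8412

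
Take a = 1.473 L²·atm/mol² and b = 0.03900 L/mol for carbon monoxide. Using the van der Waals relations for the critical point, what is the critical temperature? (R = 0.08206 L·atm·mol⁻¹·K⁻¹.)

T_c ≈ 136.4 K

For a van der Waals gas, T_c = 8a/(27Rb).
T_c = 8×1.473/(27×0.08206×0.03900) = 11.784/0.086409 = 136.4 K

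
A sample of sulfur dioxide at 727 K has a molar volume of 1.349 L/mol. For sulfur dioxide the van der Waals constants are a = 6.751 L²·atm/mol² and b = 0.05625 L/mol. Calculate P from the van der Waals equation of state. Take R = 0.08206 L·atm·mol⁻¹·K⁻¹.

P = RT/(V_m − b) − a/V_m²
RT/(V_m − b) = (0.08206)(727)/(1.349 − 0.05625) = 59.658/1.2928 = 46.146 atm
a/V_m² = 6.751/(1.349)² = 3.7097 atm
P = 46.146 − 3.7097 = 42.44 atm

P ≈ 42.44 atm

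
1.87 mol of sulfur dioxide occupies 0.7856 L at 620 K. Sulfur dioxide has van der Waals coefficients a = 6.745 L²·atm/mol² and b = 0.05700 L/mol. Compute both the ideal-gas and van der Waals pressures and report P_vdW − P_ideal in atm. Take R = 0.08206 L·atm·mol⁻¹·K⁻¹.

ΔP ≈ -19.21 atm

Ideal: P_ideal = nRT/V = (1.87)(0.08206)(620)/0.7856 = 121.105 atm
vdW: P = nRT/(V − nb) − a n²/V² = 95.1404/0.679010 − 23.5866/0.617167 = 140.116 − 38.2175 = 101.899 atm
ΔP = 101.899 − 121.105 = -19.21 atm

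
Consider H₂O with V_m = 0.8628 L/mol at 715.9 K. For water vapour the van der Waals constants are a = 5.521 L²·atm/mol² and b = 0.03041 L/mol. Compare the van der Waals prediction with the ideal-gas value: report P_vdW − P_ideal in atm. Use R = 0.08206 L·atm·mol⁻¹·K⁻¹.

ΔP ≈ -4.929 atm

Ideal: P_ideal = RT/V_m = (0.08206)(715.9)/0.8628 = 68.0885 atm
vdW: P = RT/(V_m − b) − a/V_m² = 58.7468/0.832390 − 5.521/0.744424 = 70.5761 − 7.41647 = 63.1596 atm
ΔP = 63.1596 − 68.0885 = -4.929 atm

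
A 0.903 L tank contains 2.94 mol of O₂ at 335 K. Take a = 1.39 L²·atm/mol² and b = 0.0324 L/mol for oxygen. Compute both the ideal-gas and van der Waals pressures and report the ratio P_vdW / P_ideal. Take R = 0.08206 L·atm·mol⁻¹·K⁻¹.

P_vdW / P_ideal ≈ 0.9533

Ideal: P_ideal = nRT/V = (2.94)(0.08206)(335)/0.903 = 89.5027 atm
vdW: P = nRT/(V − nb) − a n²/V² = 80.8209/0.807744 − 12.0146/0.815409 = 100.058 − 14.7344 = 85.324 atm
Ratio = 85.324/89.5027 = 0.9533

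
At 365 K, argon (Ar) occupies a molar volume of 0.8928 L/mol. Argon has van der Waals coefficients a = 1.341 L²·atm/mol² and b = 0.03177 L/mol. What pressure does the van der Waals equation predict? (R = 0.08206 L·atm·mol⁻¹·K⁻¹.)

P = RT/(V_m − b) − a/V_m²
RT/(V_m − b) = (0.08206)(365)/(0.8928 − 0.03177) = 29.952/0.86103 = 34.786 atm
a/V_m² = 1.341/(0.8928)² = 1.6824 atm
P = 34.786 − 1.6824 = 33.10 atm

P ≈ 33.10 atm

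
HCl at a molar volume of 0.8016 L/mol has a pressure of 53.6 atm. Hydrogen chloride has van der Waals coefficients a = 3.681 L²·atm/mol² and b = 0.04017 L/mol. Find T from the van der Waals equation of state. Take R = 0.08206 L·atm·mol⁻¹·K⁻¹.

T = (P + a/V_m²)(V_m − b)/R
P + a/V_m² = 53.6 + 3.681/(0.8016)² = 59.329 atm
V_m − b = 0.8016 − 0.04017 = 0.76143 L/mol
T = (59.329)(0.76143)/0.08206 = 550.5 K

T ≈ 550.5 K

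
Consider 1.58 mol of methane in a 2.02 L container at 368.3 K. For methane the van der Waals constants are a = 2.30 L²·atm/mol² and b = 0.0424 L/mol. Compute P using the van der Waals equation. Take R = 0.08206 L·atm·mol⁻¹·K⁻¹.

P = nRT/(V − nb) − a n²/V²
nRT/(V − nb) = (1.58)(0.08206)(368.3)/(2.02 − 1.58×0.0424) = 47.752/1.9530 = 24.451 atm
a n²/V² = (2.30)(1.58)²/(2.02)² = 1.4071 atm
P = 24.451 − 1.4071 = 23.04 atm

P ≈ 23.04 atm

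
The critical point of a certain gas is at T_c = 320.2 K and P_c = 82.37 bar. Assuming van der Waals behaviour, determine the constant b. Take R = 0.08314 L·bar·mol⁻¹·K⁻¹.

From T_c = 8a/(27Rb) and P_c = a/(27b²): b = R T_c/(8 P_c).
b = (0.08314)(320.2)/(8×82.37) = 26.621/658.96 = 0.04040 L/mol

b ≈ 0.04040 L/mol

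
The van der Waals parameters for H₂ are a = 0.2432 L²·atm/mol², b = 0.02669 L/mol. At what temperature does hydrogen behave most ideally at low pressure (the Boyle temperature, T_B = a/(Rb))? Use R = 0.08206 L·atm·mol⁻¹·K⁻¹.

T_B ≈ 111.0 K

For a van der Waals gas the second virial coefficient B₂ = b − a/(RT) vanishes at T_B = a/(Rb).
T_B = 0.2432/(0.08206×0.02669) = 0.2432/0.0021902 = 111.0 K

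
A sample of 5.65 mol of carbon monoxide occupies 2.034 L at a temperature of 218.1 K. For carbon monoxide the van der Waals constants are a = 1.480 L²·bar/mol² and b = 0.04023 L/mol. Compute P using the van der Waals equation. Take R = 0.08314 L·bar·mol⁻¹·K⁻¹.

P ≈ 45.29 bar

P = nRT/(V − nb) − a n²/V²
nRT/(V − nb) = (5.65)(0.08314)(218.1)/(2.034 − 5.65×0.04023) = 102.45/1.8067 = 56.706 bar
a n²/V² = (1.480)(5.65)²/(2.034)² = 11.420 bar
P = 56.706 − 11.420 = 45.29 bar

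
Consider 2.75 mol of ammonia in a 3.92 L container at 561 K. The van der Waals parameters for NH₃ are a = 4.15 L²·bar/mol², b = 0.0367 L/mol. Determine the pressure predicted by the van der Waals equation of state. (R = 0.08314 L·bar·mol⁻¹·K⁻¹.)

P = nRT/(V − nb) − a n²/V²
nRT/(V − nb) = (2.75)(0.08314)(561)/(3.92 − 2.75×0.0367) = 128.26/3.8191 = 33.584 bar
a n²/V² = (4.15)(2.75)²/(3.92)² = 2.0424 bar
P = 33.584 − 2.0424 = 31.54 bar

P ≈ 31.54 bar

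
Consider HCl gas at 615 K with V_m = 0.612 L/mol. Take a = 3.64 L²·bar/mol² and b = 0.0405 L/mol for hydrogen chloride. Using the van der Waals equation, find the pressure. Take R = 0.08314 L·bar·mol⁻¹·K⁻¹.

P ≈ 79.75 bar

P = RT/(V_m − b) − a/V_m²
RT/(V_m − b) = (0.08314)(615)/(0.612 − 0.0405) = 51.131/0.57150 = 89.468 bar
a/V_m² = 3.64/(0.612)² = 9.7185 bar
P = 89.468 − 9.7185 = 79.75 bar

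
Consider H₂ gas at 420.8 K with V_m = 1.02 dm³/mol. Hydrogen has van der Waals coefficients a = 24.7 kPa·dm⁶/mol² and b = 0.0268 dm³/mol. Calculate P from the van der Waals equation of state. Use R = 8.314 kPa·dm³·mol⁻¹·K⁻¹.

P = RT/(V_m − b) − a/V_m²
RT/(V_m − b) = (8.314)(420.8)/(1.02 − 0.0268) = 3498.5/0.99320 = 3522.5 kPa
a/V_m² = 24.7/(1.02)² = 23.741 kPa
P = 3522.5 − 23.741 = 3499 kPa

P ≈ 3499 kPa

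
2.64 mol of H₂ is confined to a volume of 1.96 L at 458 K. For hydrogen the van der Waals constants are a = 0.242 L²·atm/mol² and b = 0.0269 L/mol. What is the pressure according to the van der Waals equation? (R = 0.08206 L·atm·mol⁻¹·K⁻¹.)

P ≈ 52.09 atm

P = nRT/(V − nb) − a n²/V²
nRT/(V − nb) = (2.64)(0.08206)(458)/(1.96 − 2.64×0.0269) = 99.220/1.8890 = 52.525 atm
a n²/V² = (0.242)(2.64)²/(1.96)² = 0.43905 atm
P = 52.525 − 0.43905 = 52.09 atm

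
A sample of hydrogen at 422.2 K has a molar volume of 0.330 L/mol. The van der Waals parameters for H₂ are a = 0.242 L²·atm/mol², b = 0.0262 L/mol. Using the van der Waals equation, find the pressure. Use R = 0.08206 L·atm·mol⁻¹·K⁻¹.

P = RT/(V_m − b) − a/V_m²
RT/(V_m − b) = (0.08206)(422.2)/(0.330 − 0.0262) = 34.646/0.30380 = 114.04 atm
a/V_m² = 0.242/(0.330)² = 2.2222 atm
P = 114.04 − 2.2222 = 111.8 atm

P ≈ 111.8 atm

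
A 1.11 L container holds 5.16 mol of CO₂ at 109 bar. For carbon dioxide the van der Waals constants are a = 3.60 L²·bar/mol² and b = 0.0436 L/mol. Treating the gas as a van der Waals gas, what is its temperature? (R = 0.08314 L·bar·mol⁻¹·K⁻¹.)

T ≈ 385.4 K

T = (P + a n²/V²)(V − nb)/(nR)
P + a n²/V² = 109 + (3.60)(5.16)²/(1.11)² = 186.80 bar
V − nb = 1.11 − (5.16)(0.0436) = 0.88502 L
T = (186.80)(0.88502)/((5.16)(0.08314)) = 385.4 K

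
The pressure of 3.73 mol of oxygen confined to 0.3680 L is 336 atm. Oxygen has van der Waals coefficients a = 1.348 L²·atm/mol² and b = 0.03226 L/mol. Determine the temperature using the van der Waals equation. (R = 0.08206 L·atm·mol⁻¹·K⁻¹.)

T = (P + a n²/V²)(V − nb)/(nR)
P + a n²/V² = 336 + (1.348)(3.73)²/(0.3680)² = 474.49 atm
V − nb = 0.3680 − (3.73)(0.03226) = 0.24767 L
T = (474.49)(0.24767)/((3.73)(0.08206)) = 383.9 K

T ≈ 383.9 K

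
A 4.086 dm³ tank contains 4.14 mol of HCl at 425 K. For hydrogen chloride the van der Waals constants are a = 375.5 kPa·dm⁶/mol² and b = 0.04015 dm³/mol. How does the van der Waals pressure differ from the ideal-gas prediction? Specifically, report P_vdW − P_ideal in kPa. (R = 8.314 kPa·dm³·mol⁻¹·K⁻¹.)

ΔP ≈ -233.7 kPa

Ideal: P_ideal = nRT/V = (4.14)(8.314)(425)/4.086 = 3580.15 kPa
vdW: P = nRT/(V − nb) − a n²/V² = 14628.5/3.91978 − 6435.92/16.6954 = 3731.97 − 385.491 = 3346.48 kPa
ΔP = 3346.48 − 3580.15 = -233.7 kPa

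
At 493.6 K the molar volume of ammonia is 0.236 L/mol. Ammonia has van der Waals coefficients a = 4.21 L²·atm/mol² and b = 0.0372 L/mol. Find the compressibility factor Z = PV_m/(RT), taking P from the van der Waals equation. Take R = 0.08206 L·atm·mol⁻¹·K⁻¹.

P = RT/(V_m − b) − a/V_m² = (0.08206)(493.6)/(0.236 − 0.0372) − 4.21/(0.236)²
  = 40.505/0.19880 − 75.589 = 203.75 − 75.589 = 128.16 atm
Z = PV_m/(RT) = (128.16)(0.236)/((0.08206)(493.6)) = 30.246/40.505 = 0.7467

Z ≈ 0.7467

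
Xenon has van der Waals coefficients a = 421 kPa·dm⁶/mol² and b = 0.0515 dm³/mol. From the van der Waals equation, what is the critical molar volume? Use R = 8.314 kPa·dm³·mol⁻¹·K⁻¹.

For a van der Waals gas, V_m,c = 3b.
V_m,c = 3×0.0515 = 0.1545 dm³/mol

V_m,c ≈ 0.1545 dm³/mol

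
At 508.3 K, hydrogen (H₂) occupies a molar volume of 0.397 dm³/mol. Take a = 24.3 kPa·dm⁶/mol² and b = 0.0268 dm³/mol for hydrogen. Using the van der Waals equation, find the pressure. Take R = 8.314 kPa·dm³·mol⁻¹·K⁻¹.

P = RT/(V_m − b) − a/V_m²
RT/(V_m − b) = (8.314)(508.3)/(0.397 − 0.0268) = 4226.0/0.37020 = 11415 kPa
a/V_m² = 24.3/(0.397)² = 154.18 kPa
P = 11415 − 154.18 = 11261 kPa

P ≈ 11261 kPa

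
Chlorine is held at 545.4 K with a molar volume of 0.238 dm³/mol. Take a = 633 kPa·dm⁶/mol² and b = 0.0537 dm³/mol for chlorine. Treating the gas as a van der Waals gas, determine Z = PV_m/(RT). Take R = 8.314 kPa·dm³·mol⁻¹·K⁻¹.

P = RT/(V_m − b) − a/V_m² = (8.314)(545.4)/(0.238 − 0.0537) − 633/(0.238)²
  = 4534.5/0.18430 − 11175 = 24604 − 11175 = 13429 kPa
Z = PV_m/(RT) = (13429)(0.238)/((8.314)(545.4)) = 3196.1/4534.5 = 0.7048

Z ≈ 0.7048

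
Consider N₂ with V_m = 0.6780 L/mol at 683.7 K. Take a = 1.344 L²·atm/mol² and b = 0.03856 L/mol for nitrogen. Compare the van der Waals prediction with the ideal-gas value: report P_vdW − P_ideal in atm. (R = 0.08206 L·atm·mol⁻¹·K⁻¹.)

ΔP ≈ 2.066 atm

Ideal: P_ideal = RT/V_m = (0.08206)(683.7)/0.6780 = 82.7499 atm
vdW: P = RT/(V_m − b) − a/V_m² = 56.1044/0.639440 − 1.344/0.459684 = 87.7399 − 2.92375 = 84.8162 atm
ΔP = 84.8162 − 82.7499 = 2.066 atm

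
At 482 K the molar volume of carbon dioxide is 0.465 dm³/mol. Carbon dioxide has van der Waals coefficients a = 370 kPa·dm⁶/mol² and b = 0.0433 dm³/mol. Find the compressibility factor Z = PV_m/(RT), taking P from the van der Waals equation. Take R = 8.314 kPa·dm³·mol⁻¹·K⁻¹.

Z ≈ 0.9041

P = RT/(V_m − b) − a/V_m² = (8.314)(482)/(0.465 − 0.0433) − 370/(0.465)²
  = 4007.3/0.42170 − 1711.2 = 9502.7 − 1711.2 = 7791.5 kPa
Z = PV_m/(RT) = (7791.5)(0.465)/((8.314)(482)) = 3623.0/4007.3 = 0.9041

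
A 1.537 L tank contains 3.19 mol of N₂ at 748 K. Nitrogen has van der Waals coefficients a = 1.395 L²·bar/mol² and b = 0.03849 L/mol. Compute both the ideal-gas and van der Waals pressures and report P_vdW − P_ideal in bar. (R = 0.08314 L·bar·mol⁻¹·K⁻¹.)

Ideal: P_ideal = nRT/V = (3.19)(0.08314)(748)/1.537 = 129.071 bar
vdW: P = nRT/(V − nb) − a n²/V² = 198.382/1.41422 − 14.1957/2.36237 = 140.277 − 6.00909 = 134.268 bar
ΔP = 134.268 − 129.071 = 5.20 bar

ΔP ≈ 5.20 bar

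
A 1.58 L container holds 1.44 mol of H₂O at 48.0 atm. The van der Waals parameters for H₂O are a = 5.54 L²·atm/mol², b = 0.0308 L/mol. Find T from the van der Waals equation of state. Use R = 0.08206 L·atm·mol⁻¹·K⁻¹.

T ≈ 683.6 K

T = (P + a n²/V²)(V − nb)/(nR)
P + a n²/V² = 48.0 + (5.54)(1.44)²/(1.58)² = 52.602 atm
V − nb = 1.58 − (1.44)(0.0308) = 1.5356 L
T = (52.602)(1.5356)/((1.44)(0.08206)) = 683.6 K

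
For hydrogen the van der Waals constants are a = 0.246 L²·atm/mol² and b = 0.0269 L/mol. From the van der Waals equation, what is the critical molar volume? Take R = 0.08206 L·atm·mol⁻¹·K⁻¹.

For a van der Waals gas, V_m,c = 3b.
V_m,c = 3×0.0269 = 0.08070 L/mol

V_m,c ≈ 0.08070 L/mol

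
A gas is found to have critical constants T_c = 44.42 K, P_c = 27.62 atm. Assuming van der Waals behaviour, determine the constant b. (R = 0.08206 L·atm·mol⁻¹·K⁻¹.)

From T_c = 8a/(27Rb) and P_c = a/(27b²): b = R T_c/(8 P_c).
b = (0.08206)(44.42)/(8×27.62) = 3.6451/220.96 = 0.01650 L/mol

b ≈ 0.01650 L/mol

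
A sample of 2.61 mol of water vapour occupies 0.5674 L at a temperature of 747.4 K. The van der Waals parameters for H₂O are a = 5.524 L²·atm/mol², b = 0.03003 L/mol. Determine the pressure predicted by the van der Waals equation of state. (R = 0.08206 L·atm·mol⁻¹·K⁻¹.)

P = nRT/(V − nb) − a n²/V²
nRT/(V − nb) = (2.61)(0.08206)(747.4)/(0.5674 − 2.61×0.03003) = 160.08/0.48902 = 327.35 atm
a n²/V² = (5.524)(2.61)²/(0.5674)² = 116.88 atm
P = 327.35 − 116.88 = 210.5 atm

P ≈ 210.5 atm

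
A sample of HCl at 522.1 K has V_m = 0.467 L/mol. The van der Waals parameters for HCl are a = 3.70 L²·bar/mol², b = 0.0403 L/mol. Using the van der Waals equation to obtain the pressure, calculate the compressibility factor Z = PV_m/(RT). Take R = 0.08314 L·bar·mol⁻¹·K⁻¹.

Z ≈ 0.9119

P = RT/(V_m − b) − a/V_m² = (0.08314)(522.1)/(0.467 − 0.0403) − 3.70/(0.467)²
  = 43.407/0.42670 − 16.966 = 101.73 − 16.966 = 84.76 bar
Z = PV_m/(RT) = (84.76)(0.467)/((0.08314)(522.1)) = 39.583/43.407 = 0.9119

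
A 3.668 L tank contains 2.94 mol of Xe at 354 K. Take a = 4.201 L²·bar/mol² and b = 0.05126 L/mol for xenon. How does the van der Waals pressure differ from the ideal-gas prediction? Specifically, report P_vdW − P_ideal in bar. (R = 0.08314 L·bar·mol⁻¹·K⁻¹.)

ΔP ≈ -1.688 bar

Ideal: P_ideal = nRT/V = (2.94)(0.08314)(354)/3.668 = 23.5902 bar
vdW: P = nRT/(V − nb) − a n²/V² = 86.5288/3.51730 − 36.3118/13.4542 = 24.6009 − 2.69892 = 21.9020 bar
ΔP = 21.9020 − 23.5902 = -1.688 bar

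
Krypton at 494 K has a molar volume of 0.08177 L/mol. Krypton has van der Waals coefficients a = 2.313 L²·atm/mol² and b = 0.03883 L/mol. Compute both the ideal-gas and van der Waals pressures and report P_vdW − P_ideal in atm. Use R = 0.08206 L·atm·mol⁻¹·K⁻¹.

ΔP ≈ 102.4 atm

Ideal: P_ideal = RT/V_m = (0.08206)(494)/0.08177 = 495.752 atm
vdW: P = RT/(V_m − b) − a/V_m² = 40.5376/0.0429400 − 2.313/0.00668633 = 944.052 − 345.930 = 598.122 atm
ΔP = 598.122 − 495.752 = 102.4 atm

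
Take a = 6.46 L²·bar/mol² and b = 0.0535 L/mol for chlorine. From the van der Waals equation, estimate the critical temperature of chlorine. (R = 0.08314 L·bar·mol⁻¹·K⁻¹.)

For a van der Waals gas, T_c = 8a/(27Rb).
T_c = 8×6.46/(27×0.08314×0.0535) = 51.680/0.12010 = 430.3 K

T_c ≈ 430.3 K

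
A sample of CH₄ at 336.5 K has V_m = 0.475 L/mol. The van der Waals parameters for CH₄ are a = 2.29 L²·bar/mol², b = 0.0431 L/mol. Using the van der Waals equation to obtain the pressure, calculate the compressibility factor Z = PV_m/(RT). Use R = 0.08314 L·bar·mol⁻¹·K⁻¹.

P = RT/(V_m − b) − a/V_m² = (0.08314)(336.5)/(0.475 − 0.0431) − 2.29/(0.475)²
  = 27.977/0.43190 − 10.150 = 64.777 − 10.150 = 54.627 bar
Z = PV_m/(RT) = (54.627)(0.475)/((0.08314)(336.5)) = 25.948/27.977 = 0.9275

Z ≈ 0.9275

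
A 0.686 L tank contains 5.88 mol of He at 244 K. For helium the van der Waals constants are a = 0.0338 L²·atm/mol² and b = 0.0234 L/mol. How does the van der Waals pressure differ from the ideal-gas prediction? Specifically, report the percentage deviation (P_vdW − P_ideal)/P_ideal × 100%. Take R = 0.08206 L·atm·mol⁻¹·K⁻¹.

Ideal: P_ideal = nRT/V = (5.88)(0.08206)(244)/0.686 = 171.623 atm
vdW: P = nRT/(V − nb) − a n²/V² = 117.733/0.548408 − 1.16861/0.470596 = 214.681 − 2.48326 = 212.198 atm
% deviation = (212.198 − 171.623)/171.623 × 100% = 23.64%

23.64 %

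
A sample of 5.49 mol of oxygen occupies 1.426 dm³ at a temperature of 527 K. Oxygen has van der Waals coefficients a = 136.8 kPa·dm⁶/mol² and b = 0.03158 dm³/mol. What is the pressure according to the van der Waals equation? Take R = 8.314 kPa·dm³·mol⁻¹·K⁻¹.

P = nRT/(V − nb) − a n²/V²
nRT/(V − nb) = (5.49)(8.314)(527)/(1.426 − 5.49×0.03158) = 24054/1.2526 = 19203 kPa
a n²/V² = (136.8)(5.49)²/(1.426)² = 2027.6 kPa
P = 19203 − 2027.6 = 17175 kPa

P ≈ 17175 kPa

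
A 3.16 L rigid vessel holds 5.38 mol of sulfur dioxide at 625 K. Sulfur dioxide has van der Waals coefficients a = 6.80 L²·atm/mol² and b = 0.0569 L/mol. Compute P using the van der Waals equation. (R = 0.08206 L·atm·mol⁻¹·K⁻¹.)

P = nRT/(V − nb) − a n²/V²
nRT/(V − nb) = (5.38)(0.08206)(625)/(3.16 − 5.38×0.0569) = 275.93/2.8539 = 96.685 atm
a n²/V² = (6.80)(5.38)²/(3.16)² = 19.711 atm
P = 96.685 − 19.711 = 76.97 atm

P ≈ 76.97 atm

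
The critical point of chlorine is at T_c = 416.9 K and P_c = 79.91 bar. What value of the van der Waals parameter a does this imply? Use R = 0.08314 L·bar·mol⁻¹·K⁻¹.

a ≈ 6.343 L²·bar/mol²

From T_c = 8a/(27Rb) and P_c = a/(27b²): a = 27 R² T_c²/(64 P_c).
a = 27×(0.08314)²×(416.9)²/(64×79.91) = 32438/5114.2 = 6.343 L²·bar/mol²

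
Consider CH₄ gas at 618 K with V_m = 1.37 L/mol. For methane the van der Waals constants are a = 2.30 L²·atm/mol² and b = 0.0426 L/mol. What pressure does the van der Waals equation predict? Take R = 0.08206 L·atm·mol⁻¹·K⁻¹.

P ≈ 36.98 atm

P = RT/(V_m − b) − a/V_m²
RT/(V_m − b) = (0.08206)(618)/(1.37 − 0.0426) = 50.713/1.3274 = 38.205 atm
a/V_m² = 2.30/(1.37)² = 1.2254 atm
P = 38.205 − 1.2254 = 36.98 atm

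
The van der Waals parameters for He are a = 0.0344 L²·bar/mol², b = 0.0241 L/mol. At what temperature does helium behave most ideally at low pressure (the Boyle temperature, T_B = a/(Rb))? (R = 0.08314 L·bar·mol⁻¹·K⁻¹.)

For a van der Waals gas the second virial coefficient B₂ = b − a/(RT) vanishes at T_B = a/(Rb).
T_B = 0.0344/(0.08314×0.0241) = 0.0344/0.0020037 = 17.17 K

T_B ≈ 17.17 K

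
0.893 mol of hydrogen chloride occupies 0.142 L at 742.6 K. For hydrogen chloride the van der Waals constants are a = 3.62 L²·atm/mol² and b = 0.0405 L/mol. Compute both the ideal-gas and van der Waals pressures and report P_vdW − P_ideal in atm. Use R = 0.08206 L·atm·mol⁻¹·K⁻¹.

Ideal: P_ideal = nRT/V = (0.893)(0.08206)(742.6)/0.142 = 383.221 atm
vdW: P = nRT/(V − nb) − a n²/V² = 54.4174/0.105834 − 2.88677/0.0201640 = 514.177 − 143.165 = 371.012 atm
ΔP = 371.012 − 383.221 = -12.21 atm

ΔP ≈ -12.21 atm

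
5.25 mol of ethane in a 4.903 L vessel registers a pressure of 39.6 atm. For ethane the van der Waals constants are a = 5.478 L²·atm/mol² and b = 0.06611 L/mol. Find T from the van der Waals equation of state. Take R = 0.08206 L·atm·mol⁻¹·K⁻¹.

T = (P + a n²/V²)(V − nb)/(nR)
P + a n²/V² = 39.6 + (5.478)(5.25)²/(4.903)² = 45.881 atm
V − nb = 4.903 − (5.25)(0.06611) = 4.5559 L
T = (45.881)(4.5559)/((5.25)(0.08206)) = 485.2 K

T ≈ 485.2 K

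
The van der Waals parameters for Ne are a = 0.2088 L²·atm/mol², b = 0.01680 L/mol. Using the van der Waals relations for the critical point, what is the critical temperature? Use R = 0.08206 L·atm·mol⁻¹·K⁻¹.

For a van der Waals gas, T_c = 8a/(27Rb).
T_c = 8×0.2088/(27×0.08206×0.01680) = 1.6704/0.037222 = 44.88 K

T_c ≈ 44.88 K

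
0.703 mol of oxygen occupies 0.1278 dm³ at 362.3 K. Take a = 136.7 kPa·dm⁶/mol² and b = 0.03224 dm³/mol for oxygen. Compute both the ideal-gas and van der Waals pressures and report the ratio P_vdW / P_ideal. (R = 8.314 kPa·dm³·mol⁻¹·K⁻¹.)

Ideal: P_ideal = nRT/V = (0.703)(8.314)(362.3)/0.1278 = 16569.2 kPa
vdW: P = nRT/(V − nb) − a n²/V² = 2117.55/0.105135 − 67.5584/0.0163328 = 20141.2 − 4136.36 = 16004.8 kPa
Ratio = 16004.8/16569.2 = 0.9659

P_vdW / P_ideal ≈ 0.9659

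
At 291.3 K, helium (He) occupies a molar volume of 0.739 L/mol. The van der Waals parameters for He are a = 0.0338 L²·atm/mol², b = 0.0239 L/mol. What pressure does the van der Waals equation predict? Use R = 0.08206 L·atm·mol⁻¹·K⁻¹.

P ≈ 33.37 atm

P = RT/(V_m − b) − a/V_m²
RT/(V_m − b) = (0.08206)(291.3)/(0.739 − 0.0239) = 23.904/0.71510 = 33.427 atm
a/V_m² = 0.0338/(0.739)² = 0.061891 atm
P = 33.427 − 0.061891 = 33.37 atm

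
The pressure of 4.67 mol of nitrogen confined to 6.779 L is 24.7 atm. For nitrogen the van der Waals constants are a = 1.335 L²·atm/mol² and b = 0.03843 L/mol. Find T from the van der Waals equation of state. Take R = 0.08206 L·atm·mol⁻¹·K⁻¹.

T = (P + a n²/V²)(V − nb)/(nR)
P + a n²/V² = 24.7 + (1.335)(4.67)²/(6.779)² = 25.334 atm
V − nb = 6.779 − (4.67)(0.03843) = 6.5995 L
T = (25.334)(6.5995)/((4.67)(0.08206)) = 436.3 K

T ≈ 436.3 K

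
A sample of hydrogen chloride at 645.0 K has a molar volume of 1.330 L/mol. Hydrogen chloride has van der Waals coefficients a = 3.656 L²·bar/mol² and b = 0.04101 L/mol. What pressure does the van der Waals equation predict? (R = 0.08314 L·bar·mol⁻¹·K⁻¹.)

P = RT/(V_m − b) − a/V_m²
RT/(V_m − b) = (0.08314)(645.0)/(1.330 − 0.04101) = 53.625/1.2890 = 41.602 bar
a/V_m² = 3.656/(1.330)² = 2.0668 bar
P = 41.602 − 2.0668 = 39.54 bar

P ≈ 39.54 bar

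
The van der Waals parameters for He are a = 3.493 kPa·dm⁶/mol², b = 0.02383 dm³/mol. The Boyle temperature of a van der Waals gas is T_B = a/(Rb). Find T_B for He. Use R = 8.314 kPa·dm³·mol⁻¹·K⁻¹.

T_B ≈ 17.63 K

For a van der Waals gas the second virial coefficient B₂ = b − a/(RT) vanishes at T_B = a/(Rb).
T_B = 3.493/(8.314×0.02383) = 3.493/0.19812 = 17.63 K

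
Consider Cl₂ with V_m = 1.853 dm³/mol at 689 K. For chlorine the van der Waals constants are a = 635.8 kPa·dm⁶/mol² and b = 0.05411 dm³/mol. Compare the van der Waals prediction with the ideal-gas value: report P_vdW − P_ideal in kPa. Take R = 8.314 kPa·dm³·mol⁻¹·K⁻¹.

ΔP ≈ -92.2 kPa

Ideal: P_ideal = RT/V_m = (8.314)(689)/1.853 = 3091.39 kPa
vdW: P = RT/(V_m − b) − a/V_m² = 5728.35/1.79889 − 635.8/3.43361 = 3184.38 − 185.170 = 2999.21 kPa
ΔP = 2999.21 − 3091.39 = -92.2 kPa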